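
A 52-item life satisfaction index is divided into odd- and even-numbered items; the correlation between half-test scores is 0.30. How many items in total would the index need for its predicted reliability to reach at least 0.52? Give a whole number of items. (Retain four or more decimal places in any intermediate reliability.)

66

r_full = 2(0.30)/(1 + 0.30) = 0.4615
n = r_tgt(1 − r_full) / [r_full(1 − r_tgt)] = 0.52 × 0.5385 / (0.4615 × 0.48) ≈ 1.2641
Items = 1.2641 × 52 ≈ 65.73 → 66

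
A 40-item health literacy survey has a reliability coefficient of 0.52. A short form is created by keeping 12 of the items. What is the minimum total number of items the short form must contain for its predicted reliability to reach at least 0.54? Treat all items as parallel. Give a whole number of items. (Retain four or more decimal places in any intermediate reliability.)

44

Short-form reliability: n = 12/40 = 0.3000; r_12 = n·r/(1+(n−1)r) ≈ 0.2453
Then solve for n' with r_old = 0.2453, r_target = 0.54: n' = 0.54(1 − 0.2453)/[0.2453(1 − 0.54)] = 3.6117
Total items = 3.6117 × 12 = 43.34, rounded up to 44.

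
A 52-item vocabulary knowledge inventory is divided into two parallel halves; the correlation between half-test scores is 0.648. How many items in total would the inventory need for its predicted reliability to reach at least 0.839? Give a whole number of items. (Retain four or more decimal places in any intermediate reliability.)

Corrected full-test reliability: r_full = 2 × 0.648 / (1 + 0.648) ≈ 0.7864
n = r_tgt(1 − r_full) / [r_full(1 − r_tgt)] = 0.839 × 0.2136 / (0.7864 × 0.161) ≈ 1.4154
Items = 1.4154 × 52 ≈ 73.60 → 74

74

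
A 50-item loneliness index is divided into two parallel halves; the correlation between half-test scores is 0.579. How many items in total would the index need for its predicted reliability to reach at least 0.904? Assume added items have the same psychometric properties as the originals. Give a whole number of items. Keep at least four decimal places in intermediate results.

r_full = 2(0.579)/(1 + 0.579) = 0.7334
Solve Spearman-Brown for n: n = 0.904(1 − 0.7334) / [0.7334(1 − 0.904)] = 3.4231
Items = 3.4231 × 50 ≈ 171.16 → 172

172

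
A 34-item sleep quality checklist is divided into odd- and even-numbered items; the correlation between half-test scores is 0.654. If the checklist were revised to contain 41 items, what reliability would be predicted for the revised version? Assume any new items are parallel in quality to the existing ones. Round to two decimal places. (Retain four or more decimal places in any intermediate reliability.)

Spearman-Brown correction (n = 2): r_full = 2·0.654/(1 + 0.654) = 0.7908
Then adjust to 41 items: n = 41/34 = 1.2059
r_new = n·r_full / (1 + (n − 1)·r_full) = 0.9536 / 1.1628 ≈ 0.8201

0.82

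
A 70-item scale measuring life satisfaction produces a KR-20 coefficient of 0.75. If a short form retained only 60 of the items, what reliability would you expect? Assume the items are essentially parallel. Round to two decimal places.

0.72

Length ratio n = 60/70 = 0.8571
Apply the Spearman-Brown prophecy formula, r' = nr / [1 + (n − 1)r]:
r_new = (0.8571 × 0.75) / (1 + (0.8571 − 1) × 0.75)
r_new = 0.6428 / 0.8928 ≈ 0.7200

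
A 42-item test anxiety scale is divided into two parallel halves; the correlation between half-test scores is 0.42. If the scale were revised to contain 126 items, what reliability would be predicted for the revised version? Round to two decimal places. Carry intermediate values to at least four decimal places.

0.81

Full-test reliability from the split-half r: r_full = 2(0.42)/(1 + 0.42) = 0.5915
Length factor from 42 to 126 items: n = 126/42 = 3.0000
r_new = n·r_full / (1 + (n − 1)·r_full) = 1.7745 / 2.1830 ≈ 0.8129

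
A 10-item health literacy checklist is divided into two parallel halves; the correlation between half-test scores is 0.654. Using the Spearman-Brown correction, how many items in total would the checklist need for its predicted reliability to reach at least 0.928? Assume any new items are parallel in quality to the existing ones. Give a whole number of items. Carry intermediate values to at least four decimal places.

r_full = 2(0.654)/(1 + 0.654) = 0.7908
n = r_tgt(1 − r_full) / [r_full(1 − r_tgt)] = 0.928 × 0.2092 / (0.7908 × 0.072) ≈ 3.4097
Required items = 3.4097 × 10 = 34.10, so 35 items.

35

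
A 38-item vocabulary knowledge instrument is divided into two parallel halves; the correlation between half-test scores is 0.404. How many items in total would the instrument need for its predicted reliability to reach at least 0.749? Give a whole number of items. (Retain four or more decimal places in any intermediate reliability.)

84

r_full = 2(0.404)/(1 + 0.404) = 0.5755
Solve Spearman-Brown for n: n = 0.749(1 − 0.5755) / [0.5755(1 − 0.749)] = 2.2011
Items = 2.2011 × 38 ≈ 83.64 → 84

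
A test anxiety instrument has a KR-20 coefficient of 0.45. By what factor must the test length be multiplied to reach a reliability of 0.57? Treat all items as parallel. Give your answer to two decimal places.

n = 0.57(1 − 0.45) / [0.45(1 − 0.57)]
n = 0.3135 / 0.1935 ≈ 1.6202

1.62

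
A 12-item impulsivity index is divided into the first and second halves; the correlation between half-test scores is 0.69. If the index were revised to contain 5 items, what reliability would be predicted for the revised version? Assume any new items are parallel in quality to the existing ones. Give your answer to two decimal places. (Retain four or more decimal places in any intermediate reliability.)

Spearman-Brown correction (n = 2): r_full = 2·0.69/(1 + 0.69) = 0.8166
Length factor from 12 to 5 items: n = 5/12 = 0.4167
r_new = n·r_full / (1 + (n − 1)·r_full) = 0.3403 / 0.5237 ≈ 0.6498

0.65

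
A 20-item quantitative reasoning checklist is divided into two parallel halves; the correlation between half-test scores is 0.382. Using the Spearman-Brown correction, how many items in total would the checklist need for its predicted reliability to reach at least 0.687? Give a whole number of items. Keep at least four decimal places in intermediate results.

r_full = 2(0.382)/(1 + 0.382) = 0.5528
n = r_tgt(1 − r_full) / [r_full(1 − r_tgt)] = 0.687 × 0.4472 / (0.5528 × 0.313) ≈ 1.7756
Required items = 1.7756 × 20 = 35.51, so 36 items.

36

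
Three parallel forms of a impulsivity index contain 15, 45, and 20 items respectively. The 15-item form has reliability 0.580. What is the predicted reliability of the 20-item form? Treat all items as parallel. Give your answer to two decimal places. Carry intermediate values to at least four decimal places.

Only the ratio of lengths matters: n = 20/15 = 1.3333
r_{20} = n·r / (1 + (n − 1)·r) = 0.7733 / 1.1933 ≈ 0.6480

0.65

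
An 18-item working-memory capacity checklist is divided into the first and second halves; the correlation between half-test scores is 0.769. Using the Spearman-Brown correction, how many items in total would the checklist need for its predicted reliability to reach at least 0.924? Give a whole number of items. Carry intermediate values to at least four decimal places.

33

r_full = 2(0.769)/(1 + 0.769) = 0.8694
n = r_tgt(1 − r_full) / [r_full(1 − r_tgt)] = 0.924 × 0.1306 / (0.8694 × 0.076) ≈ 1.8263
Items = 1.8263 × 18 ≈ 32.87 → 33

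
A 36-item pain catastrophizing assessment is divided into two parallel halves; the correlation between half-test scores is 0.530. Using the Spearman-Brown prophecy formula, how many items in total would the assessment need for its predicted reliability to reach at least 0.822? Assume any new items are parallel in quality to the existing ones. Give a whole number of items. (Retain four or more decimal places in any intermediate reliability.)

r_full = 2(0.530)/(1 + 0.530) = 0.6928
Solve Spearman-Brown for n: n = 0.822(1 − 0.6928) / [0.6928(1 − 0.822)] = 2.0477
Required items = 2.0477 × 36 = 73.72, so 74 items.

74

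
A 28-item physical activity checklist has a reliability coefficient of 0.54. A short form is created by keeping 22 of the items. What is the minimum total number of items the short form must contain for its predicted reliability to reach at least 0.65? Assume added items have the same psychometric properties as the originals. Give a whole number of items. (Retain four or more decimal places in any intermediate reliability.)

First, r for the 22-item form: n = 22/28 = 0.7857, so r_22 = 0.7857·0.54/(1 + (0.7857 − 1)·0.54) = 0.4798
Then solve for n' with r_old = 0.4798, r_target = 0.65: n' = 0.65(1 − 0.4798)/[0.4798(1 − 0.65)] = 2.0135
Items = 2.0135 × 22 ≈ 44.30 → 45

45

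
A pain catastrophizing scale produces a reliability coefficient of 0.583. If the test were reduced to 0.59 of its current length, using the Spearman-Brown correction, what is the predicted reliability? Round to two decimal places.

By Spearman-Brown, r_new = n r / (1 + (n − 1) r).
r_new = 0.59·0.583 / [1 + (0.59 − 1)·0.583]
r_new = 0.3440 / 0.7610 ≈ 0.4520

0.45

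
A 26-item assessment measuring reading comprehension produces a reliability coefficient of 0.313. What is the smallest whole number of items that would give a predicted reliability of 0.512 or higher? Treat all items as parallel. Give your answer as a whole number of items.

Rearranging the Spearman-Brown formula for n,
n = r_target (1 − r_old) / [ r_old (1 − r_target) ]
n = 0.512 × (1 − 0.313) / [ 0.313 × (1 − 0.512) ]
n = 0.351744 / 0.152744 ≈ 2.3028
So the test needs 2.3028 × 26 ≈ 59.87 items; rounding up, 60.

60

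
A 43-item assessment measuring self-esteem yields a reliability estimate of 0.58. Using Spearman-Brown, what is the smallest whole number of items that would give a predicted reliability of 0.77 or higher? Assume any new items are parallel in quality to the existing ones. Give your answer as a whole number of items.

n = 0.77 × (1 − 0.58) / [ 0.58 × (1 − 0.77) ]
n = 0.3234 / 0.1334 ≈ 2.4243
Items needed = n × 43 = 2.4243 × 43 ≈ 104.24 → round up to 105

105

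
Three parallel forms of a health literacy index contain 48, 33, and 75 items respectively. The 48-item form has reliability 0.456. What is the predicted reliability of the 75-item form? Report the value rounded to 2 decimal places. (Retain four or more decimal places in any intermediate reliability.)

The 33-item form is not needed; work directly from the 48-item form with n = 75/48 = 1.5625.
r_{75} = n·r / (1 + (n − 1)·r) = 0.7125 / 1.2565 ≈ 0.5671

0.57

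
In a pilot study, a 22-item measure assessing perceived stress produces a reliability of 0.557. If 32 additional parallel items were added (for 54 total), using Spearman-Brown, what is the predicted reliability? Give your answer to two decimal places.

The new length is 54/22 = 2.4545 times the old.
r_new = (2.4545 × 0.557) / (1 + (2.4545 − 1) × 0.557)
     = 1.3672 / 1.8102 = 0.7553

0.76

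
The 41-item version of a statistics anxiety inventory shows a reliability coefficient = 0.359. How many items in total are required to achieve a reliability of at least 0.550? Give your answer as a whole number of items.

Rearranging the Spearman-Brown formula for n,
n = r*(1 − r) / [ r (1 − r*) ]
n = 0.550 × (1 − 0.359) / [ 0.359 × (1 − 0.550) ]
n = 0.352550 / 0.161550 ≈ 2.1823
2.1823 × 41 = 89.47 → 90 items

90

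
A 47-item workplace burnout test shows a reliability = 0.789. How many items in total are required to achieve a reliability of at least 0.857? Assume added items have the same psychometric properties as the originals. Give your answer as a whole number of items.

n = 0.857 × (1 − 0.789) / [ 0.789 × (1 − 0.857) ]
n = 0.180827 / 0.112827 ≈ 1.6027
Items needed = n × 47 = 1.6027 × 47 ≈ 75.33 → round up to 76

76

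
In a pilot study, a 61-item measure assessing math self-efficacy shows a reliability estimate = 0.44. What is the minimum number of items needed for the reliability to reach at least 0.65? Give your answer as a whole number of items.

145

Rearranging the Spearman-Brown formula for n,
n = r_target (1 − r_old) / [ r_old (1 − r_target) ]
n = [0.65 × 0.56] / [0.44 × 0.35]
  = 0.3640 / 0.1540 = 2.3636
2.3636 × 61 = 144.18 → 145 items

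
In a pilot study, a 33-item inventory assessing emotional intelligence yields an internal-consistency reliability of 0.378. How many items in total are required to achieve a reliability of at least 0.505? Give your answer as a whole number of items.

Rearranging the Spearman-Brown formula for n,
n = r_target (1 − r_old) / [ r_old (1 − r_target) ]
n = 0.505 × (1 − 0.378) / [ 0.378 × (1 − 0.505) ]
n = 0.314110 / 0.187110 ≈ 1.6787
So the test needs 1.6787 × 33 ≈ 55.40 items; rounding up, 56.

56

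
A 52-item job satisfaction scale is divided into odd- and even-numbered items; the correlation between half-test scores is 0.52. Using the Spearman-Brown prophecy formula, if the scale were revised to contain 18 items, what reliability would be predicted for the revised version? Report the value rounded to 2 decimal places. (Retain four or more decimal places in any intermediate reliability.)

First correct the split-half correlation to full-test reliability: r_full = 2 × 0.52 / (1 + 0.52) ≈ 0.6842
Then adjust to 18 items: n = 18/52 = 0.3462
r_new = n·r_full / (1 + (n − 1)·r_full) = 0.2369 / 0.5527 ≈ 0.4286

0.43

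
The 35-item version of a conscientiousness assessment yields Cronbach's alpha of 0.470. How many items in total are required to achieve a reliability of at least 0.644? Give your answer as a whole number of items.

72

Invert Spearman-Brown to solve for n:
n = r_target (1 − r_old) / [ r_old (1 − r_target) ]
n = 0.644(1 − 0.470) / [0.470(1 − 0.644)]
n = 0.341320 / 0.167320 ≈ 2.0399
So the test needs 2.0399 × 35 ≈ 71.40 items; rounding up, 72.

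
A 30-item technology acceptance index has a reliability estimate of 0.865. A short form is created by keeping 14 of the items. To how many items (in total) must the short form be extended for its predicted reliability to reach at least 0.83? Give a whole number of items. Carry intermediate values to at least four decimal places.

First, r for the 14-item form: n = 14/30 = 0.4667, so r_14 = 0.4667·0.865/(1 + (0.4667 − 1)·0.865) = 0.7494
Length factor from the short form to reach 0.83: n' = 0.83(1 − 0.7494) / [0.7494(1 − 0.83)] ≈ 1.6327
Total items = 1.6327 × 14 = 22.86, rounded up to 23.

23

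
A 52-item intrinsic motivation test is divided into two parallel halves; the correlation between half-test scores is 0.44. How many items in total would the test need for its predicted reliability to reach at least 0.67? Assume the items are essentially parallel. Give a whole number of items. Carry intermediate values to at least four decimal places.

r_full = 2(0.44)/(1 + 0.44) = 0.6111
n = r_tgt(1 − r_full) / [r_full(1 − r_tgt)] = 0.67 × 0.3889 / (0.6111 × 0.33) ≈ 1.2921
Items = 1.2921 × 52 ≈ 67.19 → 68

68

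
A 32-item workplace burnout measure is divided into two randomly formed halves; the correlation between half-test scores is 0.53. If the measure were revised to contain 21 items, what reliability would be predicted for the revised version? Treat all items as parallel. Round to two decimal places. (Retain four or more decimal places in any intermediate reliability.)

0.60

Spearman-Brown correction (n = 2): r_full = 2·0.53/(1 + 0.53) = 0.6928
Then adjust to 21 items: n = 21/32 = 0.6562
r_new = n·r_full / (1 + (n − 1)·r_full) = 0.4546 / 0.7618 ≈ 0.5967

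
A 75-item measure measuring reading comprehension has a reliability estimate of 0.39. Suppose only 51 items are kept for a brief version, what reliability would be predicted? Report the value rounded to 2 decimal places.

Length ratio n = 51/75 = 0.68
Spearman-Brown: r_new = n·r / (1 + (n − 1)·r)
r_new = 0.68·0.39 / [1 + (0.68 − 1)·0.39]
r_new = 0.2652 / 0.8752 ≈ 0.3030

0.30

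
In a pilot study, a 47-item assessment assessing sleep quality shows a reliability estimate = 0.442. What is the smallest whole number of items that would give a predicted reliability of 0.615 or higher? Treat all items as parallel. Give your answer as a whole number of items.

95

n = 0.615(1 − 0.442) / [0.442(1 − 0.615)]
  = 0.343170 / 0.170170 = 2.0166
So the test needs 2.0166 × 47 ≈ 94.78 items; rounding up, 95.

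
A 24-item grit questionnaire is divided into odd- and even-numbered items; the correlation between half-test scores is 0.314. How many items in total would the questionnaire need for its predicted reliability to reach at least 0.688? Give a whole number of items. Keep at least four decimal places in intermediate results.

Corrected full-test reliability: r_full = 2 × 0.314 / (1 + 0.314) ≈ 0.4779
Solve Spearman-Brown for n: n = 0.688(1 − 0.4779) / [0.4779(1 − 0.688)] = 2.4091
Required items = 2.4091 × 24 = 57.82, so 58 items.

58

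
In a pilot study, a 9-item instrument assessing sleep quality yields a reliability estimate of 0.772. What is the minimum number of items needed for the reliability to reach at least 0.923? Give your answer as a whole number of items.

32

Rearranging the Spearman-Brown formula for n,
n = r*(1 − r) / [ r (1 − r*) ]
n = 0.923 × (1 − 0.772) / [ 0.772 × (1 − 0.923) ]
  = 0.210444 / 0.059444 = 3.5402
3.5402 × 9 = 31.86 → 32 items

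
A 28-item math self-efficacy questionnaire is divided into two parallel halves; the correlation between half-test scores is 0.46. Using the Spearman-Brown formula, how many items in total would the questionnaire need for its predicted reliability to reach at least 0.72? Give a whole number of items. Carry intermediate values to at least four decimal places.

43

Corrected full-test reliability: r_full = 2 × 0.46 / (1 + 0.46) ≈ 0.6301
n = r_tgt(1 − r_full) / [r_full(1 − r_tgt)] = 0.72 × 0.3699 / (0.6301 × 0.28) ≈ 1.5096
Items = 1.5096 × 28 ≈ 42.27 → 43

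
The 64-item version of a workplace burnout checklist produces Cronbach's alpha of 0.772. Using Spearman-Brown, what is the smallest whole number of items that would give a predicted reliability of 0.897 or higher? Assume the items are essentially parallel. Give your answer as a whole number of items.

n = 0.897(1 − 0.772) / [0.772(1 − 0.897)]
n = 0.204516 / 0.079516 ≈ 2.5720
Items needed = n × 64 = 2.5720 × 64 ≈ 164.61 → round up to 165

165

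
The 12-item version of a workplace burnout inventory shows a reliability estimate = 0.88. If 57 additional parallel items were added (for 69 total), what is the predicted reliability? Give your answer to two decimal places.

Length ratio n = 69/12 = 5.75
r_new = (5.75 × 0.88) / (1 + (5.75 − 1) × 0.88)
     = 5.0600 / 5.1800 = 0.9768

0.98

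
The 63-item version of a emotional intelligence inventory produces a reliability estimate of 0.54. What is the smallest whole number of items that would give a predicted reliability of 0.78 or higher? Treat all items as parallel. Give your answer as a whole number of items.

191

Spearman-Brown solved for the length factor n:
n = r*(1 − r) / [ r (1 − r*) ]
n = 0.78(1 − 0.54) / [0.54(1 − 0.78)]
n = 0.3588 / 0.1188 ≈ 3.0202
3.0202 × 63 = 190.27 → 191 items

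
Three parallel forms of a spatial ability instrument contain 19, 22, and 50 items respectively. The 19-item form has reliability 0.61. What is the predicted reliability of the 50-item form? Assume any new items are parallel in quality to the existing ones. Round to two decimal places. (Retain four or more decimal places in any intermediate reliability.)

0.80

Only the ratio of lengths matters: n = 50/19 = 2.6316
r_{50} = n·r / (1 + (n − 1)·r) = 1.6053 / 1.9953 ≈ 0.8045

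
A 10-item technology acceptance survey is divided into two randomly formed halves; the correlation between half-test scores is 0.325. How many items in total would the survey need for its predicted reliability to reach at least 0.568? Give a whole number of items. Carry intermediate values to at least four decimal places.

14

Corrected full-test reliability: r_full = 2 × 0.325 / (1 + 0.325) ≈ 0.4906
Solve Spearman-Brown for n: n = 0.568(1 − 0.4906) / [0.4906(1 − 0.568)] = 1.3652
Required items = 1.3652 × 10 = 13.65, so 14 items.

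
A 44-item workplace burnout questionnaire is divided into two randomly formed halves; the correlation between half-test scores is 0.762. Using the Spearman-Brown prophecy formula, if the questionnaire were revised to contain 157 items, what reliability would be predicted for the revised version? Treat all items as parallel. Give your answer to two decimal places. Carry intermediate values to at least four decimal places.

0.96

Full-test reliability from the split-half r: r_full = 2(0.762)/(1 + 0.762) = 0.8649
Then adjust to 157 items: n = 157/44 = 3.5682
r_new = n·r_full / (1 + (n − 1)·r_full) = 3.0861 / 3.2212 ≈ 0.9581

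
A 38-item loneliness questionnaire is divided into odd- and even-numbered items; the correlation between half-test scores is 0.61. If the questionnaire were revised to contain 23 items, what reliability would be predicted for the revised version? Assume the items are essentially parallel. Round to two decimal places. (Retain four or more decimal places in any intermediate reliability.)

0.65

First correct the split-half correlation to full-test reliability: r_full = 2 × 0.61 / (1 + 0.61) ≈ 0.7578
Then adjust to 23 items: n = 23/38 = 0.6053
r_new = n·r_full / (1 + (n − 1)·r_full) = 0.4587 / 0.7009 ≈ 0.6544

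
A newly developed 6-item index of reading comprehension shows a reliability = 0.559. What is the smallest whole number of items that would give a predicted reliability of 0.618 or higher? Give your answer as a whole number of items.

8

n = 0.618(1 − 0.559) / [0.559(1 − 0.618)]
n = 0.272538 / 0.213538 ≈ 1.2763
Items needed = n × 6 = 1.2763 × 6 ≈ 7.66 → round up to 8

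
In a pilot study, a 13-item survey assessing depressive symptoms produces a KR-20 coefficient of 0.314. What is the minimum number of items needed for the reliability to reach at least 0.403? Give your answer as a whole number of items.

Rearranging the Spearman-Brown formula for n,
n = r*(1 − r) / [ r (1 − r*) ]
n = [0.403 × 0.686] / [0.314 × 0.597]
n = 0.276458 / 0.187458 ≈ 1.4748
Items needed = n × 13 = 1.4748 × 13 ≈ 19.17 → round up to 20

20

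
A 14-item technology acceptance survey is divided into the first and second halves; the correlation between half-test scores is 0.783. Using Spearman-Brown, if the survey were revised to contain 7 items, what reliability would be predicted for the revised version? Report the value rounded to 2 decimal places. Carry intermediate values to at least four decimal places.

0.78

Spearman-Brown correction (n = 2): r_full = 2·0.783/(1 + 0.783) = 0.8783
Length factor from 14 to 7 items: n = 7/14 = 0.5000
r_new = n·r_full / (1 + (n − 1)·r_full) = 0.4391 / 0.5609 ≈ 0.7828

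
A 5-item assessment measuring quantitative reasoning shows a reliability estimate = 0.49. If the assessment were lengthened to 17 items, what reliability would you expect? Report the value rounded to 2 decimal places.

0.77

n = 17/5 = 3.4
r_new = 3.4·0.49 / [1 + (3.4 − 1)·0.49]
r_new = 1.6660 / 2.1760 ≈ 0.7656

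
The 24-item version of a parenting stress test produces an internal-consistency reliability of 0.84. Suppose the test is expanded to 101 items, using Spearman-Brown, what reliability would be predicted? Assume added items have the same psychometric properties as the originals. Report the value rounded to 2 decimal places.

0.96

n = 101/24 = 4.2083
Apply the Spearman-Brown prophecy formula, r' = nr / [1 + (n − 1)r]:
r_new = 4.2083·0.84 / [1 + (4.2083 − 1)·0.84]
r_new = 3.5350 / 3.6950 ≈ 0.9567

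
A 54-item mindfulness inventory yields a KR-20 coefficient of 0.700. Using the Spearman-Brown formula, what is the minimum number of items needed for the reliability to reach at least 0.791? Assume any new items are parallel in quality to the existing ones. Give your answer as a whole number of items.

88

Invert Spearman-Brown to solve for n:
n = r*(1 − r) / [ r (1 − r*) ]
n = 0.791(1 − 0.700) / [0.700(1 − 0.791)]
n = 0.237300 / 0.146300 ≈ 1.6220
Items needed = n × 54 = 1.6220 × 54 ≈ 87.59 → round up to 88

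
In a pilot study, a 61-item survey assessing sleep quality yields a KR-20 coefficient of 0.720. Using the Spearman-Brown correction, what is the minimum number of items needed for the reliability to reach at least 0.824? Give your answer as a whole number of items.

n = 0.824 × (1 − 0.720) / [ 0.720 × (1 − 0.824) ]
  = 0.230720 / 0.126720 = 1.8207
So the test needs 1.8207 × 61 ≈ 111.06 items; rounding up, 112.

112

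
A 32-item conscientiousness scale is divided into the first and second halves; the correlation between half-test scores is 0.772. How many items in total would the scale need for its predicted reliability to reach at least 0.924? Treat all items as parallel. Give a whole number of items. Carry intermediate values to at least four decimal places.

58

Corrected full-test reliability: r_full = 2 × 0.772 / (1 + 0.772) ≈ 0.8713
n = r_tgt(1 − r_full) / [r_full(1 − r_tgt)] = 0.924 × 0.1287 / (0.8713 × 0.076) ≈ 1.7958
Required items = 1.7958 × 32 = 57.47, so 58 items.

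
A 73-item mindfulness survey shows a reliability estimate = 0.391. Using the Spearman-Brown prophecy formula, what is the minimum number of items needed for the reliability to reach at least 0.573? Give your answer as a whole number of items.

153

Spearman-Brown solved for the length factor n:
n = r_target (1 − r_old) / [ r_old (1 − r_target) ]
n = 0.573(1 − 0.391) / [0.391(1 − 0.573)]
  = 0.348957 / 0.166957 = 2.0901
Items needed = n × 73 = 2.0901 × 73 ≈ 152.58 → round up to 153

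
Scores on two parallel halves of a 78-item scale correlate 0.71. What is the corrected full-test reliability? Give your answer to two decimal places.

Apply the Spearman-Brown correction with n = 2:
r_full = 2(0.71) / (1 + 0.71)
       = 1.4200 / 1.7100 = 0.8304

0.83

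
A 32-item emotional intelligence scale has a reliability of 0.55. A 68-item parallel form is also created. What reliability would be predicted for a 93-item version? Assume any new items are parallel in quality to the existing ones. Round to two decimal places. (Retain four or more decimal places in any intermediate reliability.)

0.78

Only the ratio of lengths matters: n = 93/32 = 2.9062
r_{93} = n·r / (1 + (n − 1)·r) = 1.5984 / 2.0484 ≈ 0.7803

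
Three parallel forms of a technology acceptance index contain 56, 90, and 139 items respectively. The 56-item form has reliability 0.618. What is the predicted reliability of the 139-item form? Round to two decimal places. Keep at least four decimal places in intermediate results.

The 90-item form is not needed; work directly from the 56-item form with n = 139/56 = 2.4821.
r_{139} = n·r / (1 + (n − 1)·r) = 1.5339 / 1.9159 ≈ 0.8006

0.80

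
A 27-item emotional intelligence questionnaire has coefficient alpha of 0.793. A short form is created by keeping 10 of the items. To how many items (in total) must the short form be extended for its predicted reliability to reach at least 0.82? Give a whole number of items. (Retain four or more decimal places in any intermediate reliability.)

33

First, r for the 10-item form: n = 10/27 = 0.3704, so r_10 = 0.3704·0.793/(1 + (0.3704 − 1)·0.793) = 0.5866
Length factor from the short form to reach 0.82: n' = 0.82(1 − 0.5866) / [0.5866(1 − 0.82)] ≈ 3.2105
Items = 3.2105 × 10 ≈ 32.11 → 33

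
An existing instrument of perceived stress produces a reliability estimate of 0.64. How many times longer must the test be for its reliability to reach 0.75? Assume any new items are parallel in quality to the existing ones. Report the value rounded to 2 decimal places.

1.69

Spearman-Brown solved for the length factor n:
n = r*(1 − r) / [ r (1 − r*) ]
n = [0.75 × 0.36] / [0.64 × 0.25]
n = 0.2700 / 0.1600 ≈ 1.6875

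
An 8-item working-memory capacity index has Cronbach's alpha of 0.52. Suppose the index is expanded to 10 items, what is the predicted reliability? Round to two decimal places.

0.58

The new length is 10/8 = 1.25 times the old.
r_new = 1.25·0.52 / [1 + (1.25 − 1)·0.52]
     = 0.6500 / 1.1300 = 0.5752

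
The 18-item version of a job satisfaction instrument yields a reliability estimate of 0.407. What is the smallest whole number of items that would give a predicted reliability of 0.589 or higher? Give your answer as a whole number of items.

n = [0.589 × 0.593] / [0.407 × 0.411]
  = 0.349277 / 0.167277 = 2.0880
Items needed = n × 18 = 2.0880 × 18 ≈ 37.58 → round up to 38

38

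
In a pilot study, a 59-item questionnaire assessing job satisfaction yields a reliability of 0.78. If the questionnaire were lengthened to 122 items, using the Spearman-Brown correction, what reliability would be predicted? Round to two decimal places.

Length ratio n = 122/59 = 2.0678
By Spearman-Brown, r_new = n r / (1 + (n − 1) r).
r_new = 2.0678·0.78 / [1 + (2.0678 − 1)·0.78]
     = 1.6129 / 1.8329 = 0.8800

0.88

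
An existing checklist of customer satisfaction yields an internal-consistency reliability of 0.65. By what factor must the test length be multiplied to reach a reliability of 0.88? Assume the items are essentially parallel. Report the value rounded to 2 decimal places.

Spearman-Brown solved for the length factor n:
n = r_target (1 − r_old) / [ r_old (1 − r_target) ]
n = 0.88(1 − 0.65) / [0.65(1 − 0.88)]
  = 0.3080 / 0.0780 = 3.9487

3.95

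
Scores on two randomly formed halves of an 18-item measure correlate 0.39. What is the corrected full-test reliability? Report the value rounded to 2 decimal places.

The full test is twice the length of either half (n = 2).
r_full = 2r_hh / (1 + r_hh) = 2 × 0.39 / (1 + 0.39)
r_full = 0.7800 / 1.3900 ≈ 0.5612

0.56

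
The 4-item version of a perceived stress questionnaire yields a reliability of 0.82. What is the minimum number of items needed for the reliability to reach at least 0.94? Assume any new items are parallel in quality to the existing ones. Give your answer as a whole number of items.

Invert Spearman-Brown to solve for n:
n = r*(1 − r) / [ r (1 − r*) ]
n = 0.94(1 − 0.82) / [0.82(1 − 0.94)]
  = 0.1692 / 0.0492 = 3.4390
Items needed = n × 4 = 3.4390 × 4 ≈ 13.76 → round up to 14

14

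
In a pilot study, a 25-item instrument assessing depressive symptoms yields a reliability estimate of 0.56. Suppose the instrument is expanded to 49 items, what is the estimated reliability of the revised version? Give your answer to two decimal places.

Length ratio n = 49/25 = 1.96
Spearman-Brown: r_new = n·r / (1 + (n − 1)·r)
r_new = 1.96·0.56 / [1 + (1.96 − 1)·0.56]
     = 1.0976 / 1.5376 = 0.7138

0.71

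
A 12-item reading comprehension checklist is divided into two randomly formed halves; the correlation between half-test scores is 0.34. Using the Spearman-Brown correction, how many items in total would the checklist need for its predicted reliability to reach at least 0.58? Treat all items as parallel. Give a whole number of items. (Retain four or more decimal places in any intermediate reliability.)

r_full = 2(0.34)/(1 + 0.34) = 0.5075
n = r_tgt(1 − r_full) / [r_full(1 − r_tgt)] = 0.58 × 0.4925 / (0.5075 × 0.42) ≈ 1.3401
Required items = 1.3401 × 12 = 16.08, so 17 items.

17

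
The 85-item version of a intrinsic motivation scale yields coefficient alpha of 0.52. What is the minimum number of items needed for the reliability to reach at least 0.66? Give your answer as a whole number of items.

Spearman-Brown solved for the length factor n:
n = r_target (1 − r_old) / [ r_old (1 − r_target) ]
n = [0.66 × 0.48] / [0.52 × 0.34]
  = 0.3168 / 0.1768 = 1.7919
So the test needs 1.7919 × 85 ≈ 152.31 items; rounding up, 153.

153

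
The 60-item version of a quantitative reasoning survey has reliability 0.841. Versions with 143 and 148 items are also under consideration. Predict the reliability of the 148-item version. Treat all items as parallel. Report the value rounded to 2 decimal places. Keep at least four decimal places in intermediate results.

0.93

The 143-item form is not needed; work directly from the 60-item form with n = 148/60 = 2.4667.
r_{148} = n·r / (1 + (n − 1)·r) = 2.0745 / 2.2335 ≈ 0.9288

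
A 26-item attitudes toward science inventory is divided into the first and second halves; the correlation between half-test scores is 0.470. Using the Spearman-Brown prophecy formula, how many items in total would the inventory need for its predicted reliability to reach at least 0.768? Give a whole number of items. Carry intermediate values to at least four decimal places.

49

r_full = 2(0.470)/(1 + 0.470) = 0.6395
n = r_tgt(1 − r_full) / [r_full(1 − r_tgt)] = 0.768 × 0.3605 / (0.6395 × 0.232) ≈ 1.8661
Items = 1.8661 × 26 ≈ 48.52 → 49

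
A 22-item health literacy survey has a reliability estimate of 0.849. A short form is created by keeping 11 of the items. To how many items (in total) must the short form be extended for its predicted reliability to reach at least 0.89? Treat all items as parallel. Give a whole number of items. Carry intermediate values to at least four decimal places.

32

First, r for the 11-item form: n = 11/22 = 0.5000, so r_11 = 0.5000·0.849/(1 + (0.5000 − 1)·0.849) = 0.7376
Then solve for n' with r_old = 0.7376, r_target = 0.89: n' = 0.89(1 − 0.7376)/[0.7376(1 − 0.89)] = 2.8783
Total items = 2.8783 × 11 = 31.66, rounded up to 32.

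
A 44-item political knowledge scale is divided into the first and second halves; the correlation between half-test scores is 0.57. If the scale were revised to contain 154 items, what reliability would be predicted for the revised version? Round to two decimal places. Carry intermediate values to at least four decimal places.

0.90

First correct the split-half correlation to full-test reliability: r_full = 2 × 0.57 / (1 + 0.57) ≈ 0.7261
Length factor from 44 to 154 items: n = 154/44 = 3.5000
r_new = n·r_full / (1 + (n − 1)·r_full) = 2.5413 / 2.8152 ≈ 0.9027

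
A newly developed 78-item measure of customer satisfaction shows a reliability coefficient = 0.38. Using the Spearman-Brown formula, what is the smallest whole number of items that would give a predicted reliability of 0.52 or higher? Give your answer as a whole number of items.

138

Rearranging the Spearman-Brown formula for n,
n = r_target (1 − r_old) / [ r_old (1 − r_target) ]
n = 0.52 × (1 − 0.38) / [ 0.38 × (1 − 0.52) ]
n = 0.3224 / 0.1824 ≈ 1.7675
Items needed = n × 78 = 1.7675 × 78 ≈ 137.87 → round up to 138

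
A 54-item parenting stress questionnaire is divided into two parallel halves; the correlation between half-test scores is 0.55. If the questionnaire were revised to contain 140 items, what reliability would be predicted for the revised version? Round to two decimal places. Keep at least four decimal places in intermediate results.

First correct the split-half correlation to full-test reliability: r_full = 2 × 0.55 / (1 + 0.55) ≈ 0.7097
Length factor from 54 to 140 items: n = 140/54 = 2.5926
r_new = n·r_full / (1 + (n − 1)·r_full) = 1.8400 / 2.1303 ≈ 0.8637

0.86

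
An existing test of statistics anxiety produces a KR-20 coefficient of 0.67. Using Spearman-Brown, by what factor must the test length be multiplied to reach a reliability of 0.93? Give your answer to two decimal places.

6.54

n = 0.93 × (1 − 0.67) / [ 0.67 × (1 − 0.93) ]
n = 0.3069 / 0.0469 ≈ 6.5437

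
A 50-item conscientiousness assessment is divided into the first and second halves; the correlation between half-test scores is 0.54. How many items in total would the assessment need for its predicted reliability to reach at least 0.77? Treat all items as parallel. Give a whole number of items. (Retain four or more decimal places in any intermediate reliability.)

72

r_full = 2(0.54)/(1 + 0.54) = 0.7013
Solve Spearman-Brown for n: n = 0.77(1 − 0.7013) / [0.7013(1 − 0.77)] = 1.4259
Items = 1.4259 × 50 ≈ 71.30 → 72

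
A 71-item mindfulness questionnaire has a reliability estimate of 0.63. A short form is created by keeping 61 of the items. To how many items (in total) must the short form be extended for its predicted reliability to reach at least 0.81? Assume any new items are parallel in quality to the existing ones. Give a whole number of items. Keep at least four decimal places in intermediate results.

First, r for the 61-item form: n = 61/71 = 0.8592, so r_61 = 0.8592·0.63/(1 + (0.8592 − 1)·0.63) = 0.5940
Length factor from the short form to reach 0.81: n' = 0.81(1 − 0.5940) / [0.5940(1 − 0.81)] ≈ 2.9139
Items = 2.9139 × 61 ≈ 177.75 → 178

178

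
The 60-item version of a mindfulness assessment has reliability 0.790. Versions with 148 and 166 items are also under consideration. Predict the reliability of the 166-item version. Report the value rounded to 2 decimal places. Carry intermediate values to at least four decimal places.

0.91

Only the ratio of lengths matters: n = 166/60 = 2.7667
r_{166} = n·r / (1 + (n − 1)·r) = 2.1857 / 2.3957 ≈ 0.9123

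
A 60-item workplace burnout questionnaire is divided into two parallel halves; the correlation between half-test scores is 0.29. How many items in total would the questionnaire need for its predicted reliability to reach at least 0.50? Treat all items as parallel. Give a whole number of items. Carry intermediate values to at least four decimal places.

Corrected full-test reliability: r_full = 2 × 0.29 / (1 + 0.29) ≈ 0.4496
Solve Spearman-Brown for n: n = 0.50(1 − 0.4496) / [0.4496(1 − 0.50)] = 1.2242
Items = 1.2242 × 60 ≈ 73.45 → 74

74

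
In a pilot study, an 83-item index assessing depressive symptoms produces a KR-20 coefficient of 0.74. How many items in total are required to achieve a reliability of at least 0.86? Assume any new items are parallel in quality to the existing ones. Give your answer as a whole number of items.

180

Invert Spearman-Brown to solve for n:
n = r_target (1 − r_old) / [ r_old (1 − r_target) ]
n = 0.86(1 − 0.74) / [0.74(1 − 0.86)]
  = 0.2236 / 0.1036 = 2.1583
So the test needs 2.1583 × 83 ≈ 179.14 items; rounding up, 180.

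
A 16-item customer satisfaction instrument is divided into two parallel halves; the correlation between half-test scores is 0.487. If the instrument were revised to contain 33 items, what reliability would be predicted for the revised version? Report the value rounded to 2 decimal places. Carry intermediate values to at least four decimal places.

0.80

Full-test reliability from the split-half r: r_full = 2(0.487)/(1 + 0.487) = 0.6550
Then adjust to 33 items: n = 33/16 = 2.0625
r_new = n·r_full / (1 + (n − 1)·r_full) = 1.3509 / 1.6959 ≈ 0.7966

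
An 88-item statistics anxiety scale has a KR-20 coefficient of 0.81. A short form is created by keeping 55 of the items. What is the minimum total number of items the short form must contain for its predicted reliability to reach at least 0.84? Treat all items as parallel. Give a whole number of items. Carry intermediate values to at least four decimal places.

109

First, r for the 55-item form: n = 55/88 = 0.6250, so r_55 = 0.6250·0.81/(1 + (0.6250 − 1)·0.81) = 0.7271
Then solve for n' with r_old = 0.7271, r_target = 0.84: n' = 0.84(1 − 0.7271)/[0.7271(1 − 0.84)] = 1.9705
Total items = 1.9705 × 55 = 108.38, rounded up to 109.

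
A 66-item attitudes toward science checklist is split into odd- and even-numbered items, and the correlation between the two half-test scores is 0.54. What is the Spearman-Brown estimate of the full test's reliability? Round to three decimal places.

Each half is half the length of the full test, so the full test is n = 2 times a half.
r_full = 2r_hh / (1 + r_hh) = 2 × 0.54 / (1 + 0.54)
r_full = 1.0800 / 1.5400 ≈ 0.7013

0.701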